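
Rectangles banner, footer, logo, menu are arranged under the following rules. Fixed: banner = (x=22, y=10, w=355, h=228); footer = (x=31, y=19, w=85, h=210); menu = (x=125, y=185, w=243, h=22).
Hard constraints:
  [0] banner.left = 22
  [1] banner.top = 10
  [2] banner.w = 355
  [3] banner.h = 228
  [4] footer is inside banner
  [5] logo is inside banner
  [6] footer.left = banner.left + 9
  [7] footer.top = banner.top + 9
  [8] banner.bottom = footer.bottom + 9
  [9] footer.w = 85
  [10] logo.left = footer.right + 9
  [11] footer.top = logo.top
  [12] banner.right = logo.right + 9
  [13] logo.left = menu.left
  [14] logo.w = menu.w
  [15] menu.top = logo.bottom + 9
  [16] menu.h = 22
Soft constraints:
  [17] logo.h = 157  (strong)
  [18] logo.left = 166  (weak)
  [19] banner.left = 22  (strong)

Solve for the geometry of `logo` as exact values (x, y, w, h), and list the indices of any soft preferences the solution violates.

logo = (x=125, y=19, w=243, h=157)
violated soft preferences: 18

1. logo.x = 125  [logo.left = footer.right + 9]
2. logo.y = 19  [footer.top = logo.top]
3. logo.w = 243  [banner.right = logo.right + 9]
4. logo.h = 157  [menu.top = logo.bottom + 9]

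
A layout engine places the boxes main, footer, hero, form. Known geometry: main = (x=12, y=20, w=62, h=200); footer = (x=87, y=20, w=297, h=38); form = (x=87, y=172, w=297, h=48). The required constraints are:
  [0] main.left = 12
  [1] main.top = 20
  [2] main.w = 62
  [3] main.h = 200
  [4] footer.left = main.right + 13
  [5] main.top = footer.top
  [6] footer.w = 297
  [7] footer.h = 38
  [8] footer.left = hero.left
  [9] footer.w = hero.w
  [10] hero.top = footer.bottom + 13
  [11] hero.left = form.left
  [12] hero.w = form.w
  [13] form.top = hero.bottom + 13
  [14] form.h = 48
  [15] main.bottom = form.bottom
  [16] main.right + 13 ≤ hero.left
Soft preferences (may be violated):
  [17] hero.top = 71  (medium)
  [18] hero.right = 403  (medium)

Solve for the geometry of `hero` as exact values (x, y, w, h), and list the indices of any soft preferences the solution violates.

1. hero.x = 87  [footer.left = hero.left]
2. hero.w = 297  [footer.w = hero.w]
3. hero.y = 71  [hero.top = footer.bottom + 13]
4. hero.h = 88  [form.top = hero.bottom + 13]

hero = (x=87, y=71, w=297, h=88)
violated soft preferences: 18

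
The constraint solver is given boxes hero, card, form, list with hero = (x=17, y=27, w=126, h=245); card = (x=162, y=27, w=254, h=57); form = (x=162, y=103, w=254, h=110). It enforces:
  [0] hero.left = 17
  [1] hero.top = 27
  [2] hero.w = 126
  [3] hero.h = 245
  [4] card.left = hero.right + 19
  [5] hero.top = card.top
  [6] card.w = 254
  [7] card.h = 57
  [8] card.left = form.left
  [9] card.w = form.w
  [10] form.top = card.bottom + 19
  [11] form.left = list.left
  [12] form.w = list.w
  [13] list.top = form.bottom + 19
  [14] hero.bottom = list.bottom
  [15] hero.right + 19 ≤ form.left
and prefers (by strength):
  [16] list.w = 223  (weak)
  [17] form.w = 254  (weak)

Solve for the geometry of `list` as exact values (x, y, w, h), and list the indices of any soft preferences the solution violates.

list = (x=162, y=232, w=254, h=40)
violated soft preferences: 16

1. list.x = 162  [form.left = list.left]
2. list.w = 254  [form.w = list.w]
3. list.y = 232  [list.top = form.bottom + 19]
4. list.h = 40  [hero.bottom = list.bottom]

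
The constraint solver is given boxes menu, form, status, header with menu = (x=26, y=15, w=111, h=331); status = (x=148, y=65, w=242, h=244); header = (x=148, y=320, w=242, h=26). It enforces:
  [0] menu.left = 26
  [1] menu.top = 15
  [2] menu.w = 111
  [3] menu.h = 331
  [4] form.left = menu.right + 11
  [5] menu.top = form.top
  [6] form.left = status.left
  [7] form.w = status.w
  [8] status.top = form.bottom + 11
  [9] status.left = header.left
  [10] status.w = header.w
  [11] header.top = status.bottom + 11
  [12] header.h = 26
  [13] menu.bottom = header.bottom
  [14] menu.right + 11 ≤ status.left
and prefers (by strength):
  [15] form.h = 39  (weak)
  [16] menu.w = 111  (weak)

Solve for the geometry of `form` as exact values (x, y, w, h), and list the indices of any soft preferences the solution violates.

form = (x=148, y=15, w=242, h=39)
violated soft preferences: none

1. form.x = 148  [form.left = menu.right + 11]
2. form.y = 15  [menu.top = form.top]
3. form.w = 242  [form.w = status.w]
4. form.h = 39  [status.top = form.bottom + 11]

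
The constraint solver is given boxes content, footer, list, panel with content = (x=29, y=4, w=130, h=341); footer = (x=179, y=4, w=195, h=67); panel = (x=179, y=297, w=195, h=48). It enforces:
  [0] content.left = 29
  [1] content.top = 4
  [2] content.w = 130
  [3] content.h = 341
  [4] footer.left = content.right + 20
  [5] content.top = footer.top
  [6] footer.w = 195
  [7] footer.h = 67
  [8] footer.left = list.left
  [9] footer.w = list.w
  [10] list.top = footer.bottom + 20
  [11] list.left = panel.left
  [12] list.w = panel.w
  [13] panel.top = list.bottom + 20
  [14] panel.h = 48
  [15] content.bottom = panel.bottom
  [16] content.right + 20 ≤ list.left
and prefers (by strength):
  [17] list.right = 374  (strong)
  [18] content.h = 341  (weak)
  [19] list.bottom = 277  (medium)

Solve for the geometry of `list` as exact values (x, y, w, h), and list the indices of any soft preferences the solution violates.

1. list.x = 179  [footer.left = list.left]
2. list.w = 195  [footer.w = list.w]
3. list.y = 91  [list.top = footer.bottom + 20]
4. list.h = 186  [panel.top = list.bottom + 20]

list = (x=179, y=91, w=195, h=186)
violated soft preferences: none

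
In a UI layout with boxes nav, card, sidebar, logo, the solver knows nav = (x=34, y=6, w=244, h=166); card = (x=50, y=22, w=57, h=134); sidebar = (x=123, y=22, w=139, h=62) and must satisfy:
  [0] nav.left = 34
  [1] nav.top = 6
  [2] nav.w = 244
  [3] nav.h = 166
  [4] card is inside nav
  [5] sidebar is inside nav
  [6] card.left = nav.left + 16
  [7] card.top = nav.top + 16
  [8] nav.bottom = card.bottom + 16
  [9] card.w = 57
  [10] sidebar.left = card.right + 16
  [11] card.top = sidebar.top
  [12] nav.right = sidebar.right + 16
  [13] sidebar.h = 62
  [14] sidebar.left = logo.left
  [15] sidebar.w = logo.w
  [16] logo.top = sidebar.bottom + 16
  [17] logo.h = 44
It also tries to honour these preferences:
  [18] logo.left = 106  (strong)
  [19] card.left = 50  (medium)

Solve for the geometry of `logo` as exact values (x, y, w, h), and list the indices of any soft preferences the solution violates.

logo = (x=123, y=100, w=139, h=44)
violated soft preferences: 18

1. logo.x = 123  [sidebar.left = logo.left]
2. logo.w = 139  [sidebar.w = logo.w]
3. logo.y = 100  [logo.top = sidebar.bottom + 16]
4. logo.h = 44  [logo.h = 44]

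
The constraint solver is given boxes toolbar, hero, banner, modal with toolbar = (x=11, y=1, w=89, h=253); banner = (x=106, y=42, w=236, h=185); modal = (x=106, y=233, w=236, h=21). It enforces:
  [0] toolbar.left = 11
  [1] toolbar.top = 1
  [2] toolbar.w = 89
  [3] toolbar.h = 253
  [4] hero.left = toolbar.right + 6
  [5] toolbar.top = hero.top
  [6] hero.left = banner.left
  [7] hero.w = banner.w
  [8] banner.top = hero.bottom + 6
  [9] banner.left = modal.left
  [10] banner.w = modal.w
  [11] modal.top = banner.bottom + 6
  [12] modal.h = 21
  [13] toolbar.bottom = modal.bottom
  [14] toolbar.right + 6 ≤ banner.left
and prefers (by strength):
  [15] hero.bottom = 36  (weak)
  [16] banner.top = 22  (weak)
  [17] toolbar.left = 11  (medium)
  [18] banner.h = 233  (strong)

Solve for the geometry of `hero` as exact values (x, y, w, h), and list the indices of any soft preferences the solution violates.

1. hero.x = 106  [hero.left = toolbar.right + 6]
2. hero.y = 1  [toolbar.top = hero.top]
3. hero.w = 236  [hero.w = banner.w]
4. hero.h = 35  [banner.top = hero.bottom + 6]

hero = (x=106, y=1, w=236, h=35)
violated soft preferences: 16, 18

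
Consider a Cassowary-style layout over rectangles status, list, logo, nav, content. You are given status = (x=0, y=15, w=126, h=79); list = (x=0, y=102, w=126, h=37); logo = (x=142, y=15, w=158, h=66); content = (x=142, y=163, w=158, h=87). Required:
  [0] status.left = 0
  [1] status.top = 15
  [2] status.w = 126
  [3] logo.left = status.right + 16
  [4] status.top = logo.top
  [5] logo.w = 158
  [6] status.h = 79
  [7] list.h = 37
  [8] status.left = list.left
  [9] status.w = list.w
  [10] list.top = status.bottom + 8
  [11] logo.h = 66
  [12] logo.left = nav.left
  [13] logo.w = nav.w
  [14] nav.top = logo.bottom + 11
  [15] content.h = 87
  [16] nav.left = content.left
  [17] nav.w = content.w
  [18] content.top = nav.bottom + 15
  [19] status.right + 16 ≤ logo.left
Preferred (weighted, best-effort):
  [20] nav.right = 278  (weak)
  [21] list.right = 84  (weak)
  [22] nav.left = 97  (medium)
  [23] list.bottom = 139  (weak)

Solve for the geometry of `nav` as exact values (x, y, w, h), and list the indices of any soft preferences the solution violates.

nav = (x=142, y=92, w=158, h=56)
violated soft preferences: 20, 21, 22

1. nav.x = 142  [logo.left = nav.left]
2. nav.w = 158  [logo.w = nav.w]
3. nav.y = 92  [nav.top = logo.bottom + 11]
4. nav.h = 56  [content.top = nav.bottom + 15]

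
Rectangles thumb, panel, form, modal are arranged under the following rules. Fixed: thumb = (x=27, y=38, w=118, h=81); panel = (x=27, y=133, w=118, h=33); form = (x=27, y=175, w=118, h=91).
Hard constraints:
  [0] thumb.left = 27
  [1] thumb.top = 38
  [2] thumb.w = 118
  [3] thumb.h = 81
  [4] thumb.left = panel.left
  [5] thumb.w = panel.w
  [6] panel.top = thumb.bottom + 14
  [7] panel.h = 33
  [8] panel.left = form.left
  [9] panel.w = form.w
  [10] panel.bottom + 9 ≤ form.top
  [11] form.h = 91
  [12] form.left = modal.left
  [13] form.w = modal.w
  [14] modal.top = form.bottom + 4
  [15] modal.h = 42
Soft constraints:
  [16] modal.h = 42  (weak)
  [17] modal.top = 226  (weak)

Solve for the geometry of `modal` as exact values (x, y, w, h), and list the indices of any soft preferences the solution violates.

1. modal.x = 27  [form.left = modal.left]
2. modal.w = 118  [form.w = modal.w]
3. modal.y = 270  [modal.top = form.bottom + 4]
4. modal.h = 42  [modal.h = 42]

modal = (x=27, y=270, w=118, h=42)
violated soft preferences: 17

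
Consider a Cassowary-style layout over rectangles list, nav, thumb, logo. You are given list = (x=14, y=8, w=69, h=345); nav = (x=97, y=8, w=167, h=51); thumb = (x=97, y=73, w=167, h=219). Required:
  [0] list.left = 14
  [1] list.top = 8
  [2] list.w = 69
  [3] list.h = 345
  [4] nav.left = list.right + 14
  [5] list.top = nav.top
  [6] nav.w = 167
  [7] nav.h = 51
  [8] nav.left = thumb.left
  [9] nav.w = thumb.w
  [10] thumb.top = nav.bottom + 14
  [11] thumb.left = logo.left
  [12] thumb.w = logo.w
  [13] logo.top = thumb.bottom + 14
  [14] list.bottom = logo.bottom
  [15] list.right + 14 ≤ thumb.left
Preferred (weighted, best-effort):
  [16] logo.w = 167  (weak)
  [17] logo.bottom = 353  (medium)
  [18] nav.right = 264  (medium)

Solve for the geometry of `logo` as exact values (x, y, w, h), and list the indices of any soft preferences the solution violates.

logo = (x=97, y=306, w=167, h=47)
violated soft preferences: none

1. logo.x = 97  [thumb.left = logo.left]
2. logo.w = 167  [thumb.w = logo.w]
3. logo.y = 306  [logo.top = thumb.bottom + 14]
4. logo.h = 47  [list.bottom = logo.bottom]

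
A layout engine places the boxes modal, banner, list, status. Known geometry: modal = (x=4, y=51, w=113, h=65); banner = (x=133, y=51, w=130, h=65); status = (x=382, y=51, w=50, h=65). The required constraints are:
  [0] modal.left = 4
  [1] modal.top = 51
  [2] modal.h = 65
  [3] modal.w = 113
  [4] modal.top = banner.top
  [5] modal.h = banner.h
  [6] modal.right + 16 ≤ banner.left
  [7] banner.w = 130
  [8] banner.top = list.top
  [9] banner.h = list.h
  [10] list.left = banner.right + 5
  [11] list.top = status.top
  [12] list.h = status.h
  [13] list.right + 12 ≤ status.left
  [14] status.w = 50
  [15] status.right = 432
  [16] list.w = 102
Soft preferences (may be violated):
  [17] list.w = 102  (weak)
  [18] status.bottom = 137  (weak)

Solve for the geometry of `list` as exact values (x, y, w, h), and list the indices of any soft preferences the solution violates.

1. list.y = 51  [banner.top = list.top]
2. list.h = 65  [banner.h = list.h]
3. list.x = 268  [list.left = banner.right + 5]
4. list.w = 102  [list.w = 102]

list = (x=268, y=51, w=102, h=65)
violated soft preferences: 18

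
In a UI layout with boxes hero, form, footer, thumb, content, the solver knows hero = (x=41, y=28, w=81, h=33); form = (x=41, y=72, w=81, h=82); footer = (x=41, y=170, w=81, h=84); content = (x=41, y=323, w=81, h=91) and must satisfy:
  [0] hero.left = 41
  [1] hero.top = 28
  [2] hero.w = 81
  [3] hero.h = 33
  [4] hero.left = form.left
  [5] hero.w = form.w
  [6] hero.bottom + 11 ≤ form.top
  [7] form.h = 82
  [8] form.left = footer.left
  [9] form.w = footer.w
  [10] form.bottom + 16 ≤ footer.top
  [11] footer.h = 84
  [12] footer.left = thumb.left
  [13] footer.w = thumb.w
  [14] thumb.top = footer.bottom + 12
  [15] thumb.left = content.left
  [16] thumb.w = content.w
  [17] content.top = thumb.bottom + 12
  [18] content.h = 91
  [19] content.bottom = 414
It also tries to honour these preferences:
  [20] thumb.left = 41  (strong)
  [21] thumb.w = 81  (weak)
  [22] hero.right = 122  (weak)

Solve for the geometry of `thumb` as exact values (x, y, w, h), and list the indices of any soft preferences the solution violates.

1. thumb.x = 41  [footer.left = thumb.left]
2. thumb.w = 81  [footer.w = thumb.w]
3. thumb.y = 266  [thumb.top = footer.bottom + 12]
4. thumb.h = 45  [content.top = thumb.bottom + 12]

thumb = (x=41, y=266, w=81, h=45)
violated soft preferences: none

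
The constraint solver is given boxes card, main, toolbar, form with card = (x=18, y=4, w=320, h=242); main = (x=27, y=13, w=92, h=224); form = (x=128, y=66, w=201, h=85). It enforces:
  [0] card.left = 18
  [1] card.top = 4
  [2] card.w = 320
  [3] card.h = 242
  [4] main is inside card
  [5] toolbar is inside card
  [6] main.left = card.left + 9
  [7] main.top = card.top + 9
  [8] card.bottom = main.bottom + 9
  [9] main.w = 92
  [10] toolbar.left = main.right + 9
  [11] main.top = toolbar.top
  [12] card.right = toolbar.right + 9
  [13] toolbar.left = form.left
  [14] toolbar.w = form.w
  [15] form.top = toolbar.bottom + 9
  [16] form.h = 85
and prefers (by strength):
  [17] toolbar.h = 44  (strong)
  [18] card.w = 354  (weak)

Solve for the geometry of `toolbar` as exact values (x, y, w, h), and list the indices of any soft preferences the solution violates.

toolbar = (x=128, y=13, w=201, h=44)
violated soft preferences: 18

1. toolbar.x = 128  [toolbar.left = main.right + 9]
2. toolbar.y = 13  [main.top = toolbar.top]
3. toolbar.w = 201  [card.right = toolbar.right + 9]
4. toolbar.h = 44  [form.top = toolbar.bottom + 9]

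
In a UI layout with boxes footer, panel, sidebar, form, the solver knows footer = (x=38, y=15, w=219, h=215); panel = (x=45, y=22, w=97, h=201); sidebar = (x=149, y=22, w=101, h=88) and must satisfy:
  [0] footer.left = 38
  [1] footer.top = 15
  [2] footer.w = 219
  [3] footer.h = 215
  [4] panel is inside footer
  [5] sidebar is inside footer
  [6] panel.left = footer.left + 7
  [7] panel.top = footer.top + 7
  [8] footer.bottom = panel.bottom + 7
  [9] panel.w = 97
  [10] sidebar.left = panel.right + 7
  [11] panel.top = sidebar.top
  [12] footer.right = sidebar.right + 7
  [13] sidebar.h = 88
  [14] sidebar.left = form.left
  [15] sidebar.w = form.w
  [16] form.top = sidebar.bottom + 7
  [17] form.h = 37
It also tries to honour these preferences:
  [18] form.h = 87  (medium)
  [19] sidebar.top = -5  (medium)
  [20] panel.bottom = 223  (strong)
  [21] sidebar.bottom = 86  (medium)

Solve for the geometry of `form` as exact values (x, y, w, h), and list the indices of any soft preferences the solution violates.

1. form.x = 149  [sidebar.left = form.left]
2. form.w = 101  [sidebar.w = form.w]
3. form.y = 117  [form.top = sidebar.bottom + 7]
4. form.h = 37  [form.h = 37]

form = (x=149, y=117, w=101, h=37)
violated soft preferences: 18, 19, 21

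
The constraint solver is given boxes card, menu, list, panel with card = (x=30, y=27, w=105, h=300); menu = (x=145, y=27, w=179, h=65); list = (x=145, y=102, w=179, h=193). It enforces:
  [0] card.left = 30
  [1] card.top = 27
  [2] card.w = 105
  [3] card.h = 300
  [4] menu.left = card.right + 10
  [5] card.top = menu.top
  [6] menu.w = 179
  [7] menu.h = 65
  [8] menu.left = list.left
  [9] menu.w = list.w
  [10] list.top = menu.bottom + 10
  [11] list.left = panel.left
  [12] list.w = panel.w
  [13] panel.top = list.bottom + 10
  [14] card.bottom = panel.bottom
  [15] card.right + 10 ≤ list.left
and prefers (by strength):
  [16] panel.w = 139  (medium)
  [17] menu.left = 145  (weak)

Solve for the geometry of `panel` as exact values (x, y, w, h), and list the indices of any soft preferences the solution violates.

1. panel.x = 145  [list.left = panel.left]
2. panel.w = 179  [list.w = panel.w]
3. panel.y = 305  [panel.top = list.bottom + 10]
4. panel.h = 22  [card.bottom = panel.bottom]

panel = (x=145, y=305, w=179, h=22)
violated soft preferences: 16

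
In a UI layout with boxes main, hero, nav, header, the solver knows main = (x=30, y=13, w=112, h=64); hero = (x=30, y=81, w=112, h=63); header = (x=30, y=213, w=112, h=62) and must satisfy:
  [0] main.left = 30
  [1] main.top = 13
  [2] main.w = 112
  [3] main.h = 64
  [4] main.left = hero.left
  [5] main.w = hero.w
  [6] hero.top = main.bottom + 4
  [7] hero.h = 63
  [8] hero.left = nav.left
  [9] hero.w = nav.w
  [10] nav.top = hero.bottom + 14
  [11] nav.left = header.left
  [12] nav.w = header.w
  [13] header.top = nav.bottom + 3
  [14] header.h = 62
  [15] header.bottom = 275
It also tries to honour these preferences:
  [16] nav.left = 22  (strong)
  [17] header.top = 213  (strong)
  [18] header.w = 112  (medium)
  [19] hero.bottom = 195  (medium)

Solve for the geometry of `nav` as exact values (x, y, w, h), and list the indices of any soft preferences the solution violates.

1. nav.x = 30  [hero.left = nav.left]
2. nav.w = 112  [hero.w = nav.w]
3. nav.y = 158  [nav.top = hero.bottom + 14]
4. nav.h = 52  [header.top = nav.bottom + 3]

nav = (x=30, y=158, w=112, h=52)
violated soft preferences: 16, 19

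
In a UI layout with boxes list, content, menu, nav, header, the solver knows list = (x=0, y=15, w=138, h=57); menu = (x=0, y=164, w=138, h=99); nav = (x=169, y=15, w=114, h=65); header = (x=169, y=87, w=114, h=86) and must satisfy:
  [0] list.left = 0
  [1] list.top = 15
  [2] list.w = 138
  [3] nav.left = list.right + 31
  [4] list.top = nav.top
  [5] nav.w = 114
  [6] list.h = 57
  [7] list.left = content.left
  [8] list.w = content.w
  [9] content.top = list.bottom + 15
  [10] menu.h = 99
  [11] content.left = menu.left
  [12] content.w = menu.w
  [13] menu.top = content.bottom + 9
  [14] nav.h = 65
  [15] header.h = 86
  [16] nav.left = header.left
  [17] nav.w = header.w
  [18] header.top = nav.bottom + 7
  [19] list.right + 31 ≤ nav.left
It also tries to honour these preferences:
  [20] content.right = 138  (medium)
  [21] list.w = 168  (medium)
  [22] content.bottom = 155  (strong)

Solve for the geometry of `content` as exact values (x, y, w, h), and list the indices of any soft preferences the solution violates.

1. content.x = 0  [list.left = content.left]
2. content.w = 138  [list.w = content.w]
3. content.y = 87  [content.top = list.bottom + 15]
4. content.h = 68  [menu.top = content.bottom + 9]

content = (x=0, y=87, w=138, h=68)
violated soft preferences: 21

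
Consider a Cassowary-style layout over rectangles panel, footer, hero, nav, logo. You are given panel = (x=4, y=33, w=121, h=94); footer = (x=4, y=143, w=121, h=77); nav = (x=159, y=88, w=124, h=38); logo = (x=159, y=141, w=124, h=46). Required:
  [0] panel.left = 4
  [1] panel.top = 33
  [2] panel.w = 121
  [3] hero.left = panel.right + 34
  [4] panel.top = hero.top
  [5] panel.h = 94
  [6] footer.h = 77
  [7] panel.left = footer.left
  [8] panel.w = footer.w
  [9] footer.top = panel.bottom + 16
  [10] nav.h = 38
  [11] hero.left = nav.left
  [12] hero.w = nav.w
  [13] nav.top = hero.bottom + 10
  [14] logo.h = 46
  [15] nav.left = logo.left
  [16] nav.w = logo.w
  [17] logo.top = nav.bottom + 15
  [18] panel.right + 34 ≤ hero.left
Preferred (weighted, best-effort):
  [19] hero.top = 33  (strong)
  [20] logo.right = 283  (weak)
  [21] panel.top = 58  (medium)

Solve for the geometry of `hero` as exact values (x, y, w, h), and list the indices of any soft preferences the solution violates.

1. hero.x = 159  [hero.left = panel.right + 34]
2. hero.y = 33  [panel.top = hero.top]
3. hero.w = 124  [hero.w = nav.w]
4. hero.h = 45  [nav.top = hero.bottom + 10]

hero = (x=159, y=33, w=124, h=45)
violated soft preferences: 21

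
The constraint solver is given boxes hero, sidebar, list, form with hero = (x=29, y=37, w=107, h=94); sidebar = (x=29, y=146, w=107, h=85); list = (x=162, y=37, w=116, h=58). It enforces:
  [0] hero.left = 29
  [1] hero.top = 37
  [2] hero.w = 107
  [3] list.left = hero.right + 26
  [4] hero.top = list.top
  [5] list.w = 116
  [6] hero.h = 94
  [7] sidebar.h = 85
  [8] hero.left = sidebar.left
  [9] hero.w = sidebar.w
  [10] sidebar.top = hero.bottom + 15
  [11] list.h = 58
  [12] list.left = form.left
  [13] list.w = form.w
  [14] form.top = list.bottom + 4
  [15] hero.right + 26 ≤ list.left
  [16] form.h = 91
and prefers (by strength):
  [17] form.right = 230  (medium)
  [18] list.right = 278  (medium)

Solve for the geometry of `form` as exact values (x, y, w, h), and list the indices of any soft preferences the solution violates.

1. form.x = 162  [list.left = form.left]
2. form.w = 116  [list.w = form.w]
3. form.y = 99  [form.top = list.bottom + 4]
4. form.h = 91  [form.h = 91]

form = (x=162, y=99, w=116, h=91)
violated soft preferences: 17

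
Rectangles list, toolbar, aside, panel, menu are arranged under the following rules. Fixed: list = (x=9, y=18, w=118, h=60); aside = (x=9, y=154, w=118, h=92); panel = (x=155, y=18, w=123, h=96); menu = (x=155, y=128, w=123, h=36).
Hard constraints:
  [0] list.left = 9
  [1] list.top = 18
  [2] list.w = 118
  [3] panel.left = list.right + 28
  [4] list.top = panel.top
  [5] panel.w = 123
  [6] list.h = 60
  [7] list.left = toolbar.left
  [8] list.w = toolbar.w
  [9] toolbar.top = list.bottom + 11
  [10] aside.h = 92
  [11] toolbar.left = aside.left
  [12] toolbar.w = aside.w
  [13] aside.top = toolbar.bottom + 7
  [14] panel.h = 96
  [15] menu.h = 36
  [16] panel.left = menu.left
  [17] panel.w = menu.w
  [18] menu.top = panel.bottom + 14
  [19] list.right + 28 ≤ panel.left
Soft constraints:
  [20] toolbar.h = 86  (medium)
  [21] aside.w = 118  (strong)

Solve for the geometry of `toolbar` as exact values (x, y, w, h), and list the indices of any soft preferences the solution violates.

toolbar = (x=9, y=89, w=118, h=58)
violated soft preferences: 20

1. toolbar.x = 9  [list.left = toolbar.left]
2. toolbar.w = 118  [list.w = toolbar.w]
3. toolbar.y = 89  [toolbar.top = list.bottom + 11]
4. toolbar.h = 58  [aside.top = toolbar.bottom + 7]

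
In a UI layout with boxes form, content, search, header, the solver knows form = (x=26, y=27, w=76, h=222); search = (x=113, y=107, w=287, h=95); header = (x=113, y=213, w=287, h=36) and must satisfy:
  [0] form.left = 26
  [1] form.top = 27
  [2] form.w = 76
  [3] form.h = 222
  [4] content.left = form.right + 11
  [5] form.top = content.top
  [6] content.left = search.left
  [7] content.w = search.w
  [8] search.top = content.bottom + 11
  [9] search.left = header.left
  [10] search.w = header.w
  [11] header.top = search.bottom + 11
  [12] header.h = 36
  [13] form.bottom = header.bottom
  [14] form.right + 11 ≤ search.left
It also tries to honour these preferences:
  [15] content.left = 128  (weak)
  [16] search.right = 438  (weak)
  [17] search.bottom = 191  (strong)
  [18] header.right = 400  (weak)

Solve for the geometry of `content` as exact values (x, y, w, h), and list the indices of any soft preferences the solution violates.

1. content.x = 113  [content.left = form.right + 11]
2. content.y = 27  [form.top = content.top]
3. content.w = 287  [content.w = search.w]
4. content.h = 69  [search.top = content.bottom + 11]

content = (x=113, y=27, w=287, h=69)
violated soft preferences: 15, 16, 17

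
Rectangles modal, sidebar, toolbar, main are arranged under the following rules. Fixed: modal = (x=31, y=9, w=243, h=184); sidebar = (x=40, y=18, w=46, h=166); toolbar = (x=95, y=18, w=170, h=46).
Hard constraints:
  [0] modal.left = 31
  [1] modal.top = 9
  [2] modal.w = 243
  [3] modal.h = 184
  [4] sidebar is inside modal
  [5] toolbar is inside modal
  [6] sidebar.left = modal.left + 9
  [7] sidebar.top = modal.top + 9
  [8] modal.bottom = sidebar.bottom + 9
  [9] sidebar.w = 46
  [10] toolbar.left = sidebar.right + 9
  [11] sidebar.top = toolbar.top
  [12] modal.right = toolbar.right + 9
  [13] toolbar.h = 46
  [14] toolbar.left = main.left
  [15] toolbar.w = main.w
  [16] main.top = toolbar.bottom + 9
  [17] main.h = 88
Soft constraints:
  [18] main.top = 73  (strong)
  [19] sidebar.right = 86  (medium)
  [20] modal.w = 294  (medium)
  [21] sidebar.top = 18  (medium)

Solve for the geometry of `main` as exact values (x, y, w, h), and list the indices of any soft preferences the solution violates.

1. main.x = 95  [toolbar.left = main.left]
2. main.w = 170  [toolbar.w = main.w]
3. main.y = 73  [main.top = toolbar.bottom + 9]
4. main.h = 88  [main.h = 88]

main = (x=95, y=73, w=170, h=88)
violated soft preferences: 20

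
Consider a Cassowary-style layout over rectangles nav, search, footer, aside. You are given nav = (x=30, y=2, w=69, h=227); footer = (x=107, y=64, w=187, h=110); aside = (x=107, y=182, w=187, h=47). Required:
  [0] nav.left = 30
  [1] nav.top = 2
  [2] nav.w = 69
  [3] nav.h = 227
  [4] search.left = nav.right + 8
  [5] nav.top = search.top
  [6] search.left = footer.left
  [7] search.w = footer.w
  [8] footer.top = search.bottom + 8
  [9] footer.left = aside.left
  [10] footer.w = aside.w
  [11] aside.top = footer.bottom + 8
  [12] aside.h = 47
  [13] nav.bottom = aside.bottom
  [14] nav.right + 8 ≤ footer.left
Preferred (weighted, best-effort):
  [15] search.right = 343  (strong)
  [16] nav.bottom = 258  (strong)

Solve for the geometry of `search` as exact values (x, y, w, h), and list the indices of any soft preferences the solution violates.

1. search.x = 107  [search.left = nav.right + 8]
2. search.y = 2  [nav.top = search.top]
3. search.w = 187  [search.w = footer.w]
4. search.h = 54  [footer.top = search.bottom + 8]

search = (x=107, y=2, w=187, h=54)
violated soft preferences: 15, 16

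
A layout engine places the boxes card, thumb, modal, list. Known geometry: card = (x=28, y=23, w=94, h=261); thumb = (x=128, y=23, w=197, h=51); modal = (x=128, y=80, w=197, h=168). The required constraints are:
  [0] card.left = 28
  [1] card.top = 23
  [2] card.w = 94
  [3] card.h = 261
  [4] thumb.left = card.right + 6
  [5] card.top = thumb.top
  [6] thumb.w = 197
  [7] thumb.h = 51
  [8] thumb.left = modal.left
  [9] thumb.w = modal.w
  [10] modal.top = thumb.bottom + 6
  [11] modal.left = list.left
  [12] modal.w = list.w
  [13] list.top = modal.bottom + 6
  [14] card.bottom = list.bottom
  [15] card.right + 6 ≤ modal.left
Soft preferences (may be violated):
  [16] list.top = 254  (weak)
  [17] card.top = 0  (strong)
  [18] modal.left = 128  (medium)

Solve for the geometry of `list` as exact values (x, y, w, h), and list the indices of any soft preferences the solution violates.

list = (x=128, y=254, w=197, h=30)
violated soft preferences: 17

1. list.x = 128  [modal.left = list.left]
2. list.w = 197  [modal.w = list.w]
3. list.y = 254  [list.top = modal.bottom + 6]
4. list.h = 30  [card.bottom = list.bottom]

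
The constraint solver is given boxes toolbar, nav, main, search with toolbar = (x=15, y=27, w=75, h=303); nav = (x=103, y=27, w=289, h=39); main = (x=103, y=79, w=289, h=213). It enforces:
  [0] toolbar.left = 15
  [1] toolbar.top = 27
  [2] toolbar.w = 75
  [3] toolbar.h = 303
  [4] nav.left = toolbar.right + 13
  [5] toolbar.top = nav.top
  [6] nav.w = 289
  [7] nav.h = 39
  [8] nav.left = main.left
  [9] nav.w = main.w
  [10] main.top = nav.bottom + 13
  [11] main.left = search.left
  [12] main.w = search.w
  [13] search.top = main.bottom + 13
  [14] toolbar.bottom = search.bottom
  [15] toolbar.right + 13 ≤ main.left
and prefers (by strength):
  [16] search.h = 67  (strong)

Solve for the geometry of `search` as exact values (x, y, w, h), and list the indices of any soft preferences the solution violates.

1. search.x = 103  [main.left = search.left]
2. search.w = 289  [main.w = search.w]
3. search.y = 305  [search.top = main.bottom + 13]
4. search.h = 25  [toolbar.bottom = search.bottom]

search = (x=103, y=305, w=289, h=25)
violated soft preferences: 16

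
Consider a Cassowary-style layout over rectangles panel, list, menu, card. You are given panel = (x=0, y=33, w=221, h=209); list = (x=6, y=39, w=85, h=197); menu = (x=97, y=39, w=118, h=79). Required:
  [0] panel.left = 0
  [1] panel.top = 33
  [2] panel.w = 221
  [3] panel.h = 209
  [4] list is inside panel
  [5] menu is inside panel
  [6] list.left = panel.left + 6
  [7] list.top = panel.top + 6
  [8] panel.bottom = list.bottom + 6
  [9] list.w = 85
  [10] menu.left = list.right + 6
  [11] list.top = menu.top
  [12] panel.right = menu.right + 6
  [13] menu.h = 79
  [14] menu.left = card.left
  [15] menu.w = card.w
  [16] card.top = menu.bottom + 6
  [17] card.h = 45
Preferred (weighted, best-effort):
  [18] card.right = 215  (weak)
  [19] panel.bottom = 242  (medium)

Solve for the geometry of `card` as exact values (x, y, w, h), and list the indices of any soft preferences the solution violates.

card = (x=97, y=124, w=118, h=45)
violated soft preferences: none

1. card.x = 97  [menu.left = card.left]
2. card.w = 118  [menu.w = card.w]
3. card.y = 124  [card.top = menu.bottom + 6]
4. card.h = 45  [card.h = 45]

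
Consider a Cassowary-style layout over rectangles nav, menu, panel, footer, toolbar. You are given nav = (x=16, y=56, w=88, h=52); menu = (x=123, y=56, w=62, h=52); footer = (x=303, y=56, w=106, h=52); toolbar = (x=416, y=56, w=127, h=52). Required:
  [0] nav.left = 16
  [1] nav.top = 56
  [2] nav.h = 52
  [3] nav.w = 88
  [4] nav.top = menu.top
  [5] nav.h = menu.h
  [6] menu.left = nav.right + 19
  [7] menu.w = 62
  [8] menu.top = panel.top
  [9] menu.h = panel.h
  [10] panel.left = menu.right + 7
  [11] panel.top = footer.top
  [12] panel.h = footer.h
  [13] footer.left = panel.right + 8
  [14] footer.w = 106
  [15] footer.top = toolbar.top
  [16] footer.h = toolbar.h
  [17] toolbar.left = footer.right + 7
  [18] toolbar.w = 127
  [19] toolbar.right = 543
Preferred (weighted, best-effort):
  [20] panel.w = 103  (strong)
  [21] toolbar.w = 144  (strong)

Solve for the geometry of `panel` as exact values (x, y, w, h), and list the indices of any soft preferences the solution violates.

1. panel.y = 56  [menu.top = panel.top]
2. panel.h = 52  [menu.h = panel.h]
3. panel.x = 192  [panel.left = menu.right + 7]
4. panel.w = 103  [footer.left = panel.right + 8]

panel = (x=192, y=56, w=103, h=52)
violated soft preferences: 21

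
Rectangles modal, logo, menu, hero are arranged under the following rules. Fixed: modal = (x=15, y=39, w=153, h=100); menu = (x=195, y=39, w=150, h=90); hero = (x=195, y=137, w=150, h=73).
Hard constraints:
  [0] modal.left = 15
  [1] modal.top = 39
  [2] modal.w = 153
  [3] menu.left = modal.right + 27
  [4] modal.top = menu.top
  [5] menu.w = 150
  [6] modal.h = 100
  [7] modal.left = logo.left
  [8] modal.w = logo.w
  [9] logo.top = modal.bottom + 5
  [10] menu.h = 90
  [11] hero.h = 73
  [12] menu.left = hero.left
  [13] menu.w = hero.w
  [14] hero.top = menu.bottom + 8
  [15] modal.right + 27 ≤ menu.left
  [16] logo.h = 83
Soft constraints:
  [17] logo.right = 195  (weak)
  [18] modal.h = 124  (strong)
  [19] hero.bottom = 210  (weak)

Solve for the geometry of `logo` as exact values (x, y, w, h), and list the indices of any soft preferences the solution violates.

1. logo.x = 15  [modal.left = logo.left]
2. logo.w = 153  [modal.w = logo.w]
3. logo.y = 144  [logo.top = modal.bottom + 5]
4. logo.h = 83  [logo.h = 83]

logo = (x=15, y=144, w=153, h=83)
violated soft preferences: 17, 18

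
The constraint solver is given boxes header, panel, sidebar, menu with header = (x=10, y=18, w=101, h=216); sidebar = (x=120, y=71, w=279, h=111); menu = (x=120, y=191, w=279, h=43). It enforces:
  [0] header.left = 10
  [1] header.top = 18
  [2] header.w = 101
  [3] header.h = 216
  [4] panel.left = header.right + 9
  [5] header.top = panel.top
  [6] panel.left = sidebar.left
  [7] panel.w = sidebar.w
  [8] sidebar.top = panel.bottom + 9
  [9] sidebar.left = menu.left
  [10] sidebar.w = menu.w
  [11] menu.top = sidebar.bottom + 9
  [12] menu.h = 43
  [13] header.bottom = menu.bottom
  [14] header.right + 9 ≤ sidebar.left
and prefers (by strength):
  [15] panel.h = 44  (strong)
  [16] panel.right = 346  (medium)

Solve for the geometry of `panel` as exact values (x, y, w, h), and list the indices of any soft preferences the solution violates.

1. panel.x = 120  [panel.left = header.right + 9]
2. panel.y = 18  [header.top = panel.top]
3. panel.w = 279  [panel.w = sidebar.w]
4. panel.h = 44  [sidebar.top = panel.bottom + 9]

panel = (x=120, y=18, w=279, h=44)
violated soft preferences: 16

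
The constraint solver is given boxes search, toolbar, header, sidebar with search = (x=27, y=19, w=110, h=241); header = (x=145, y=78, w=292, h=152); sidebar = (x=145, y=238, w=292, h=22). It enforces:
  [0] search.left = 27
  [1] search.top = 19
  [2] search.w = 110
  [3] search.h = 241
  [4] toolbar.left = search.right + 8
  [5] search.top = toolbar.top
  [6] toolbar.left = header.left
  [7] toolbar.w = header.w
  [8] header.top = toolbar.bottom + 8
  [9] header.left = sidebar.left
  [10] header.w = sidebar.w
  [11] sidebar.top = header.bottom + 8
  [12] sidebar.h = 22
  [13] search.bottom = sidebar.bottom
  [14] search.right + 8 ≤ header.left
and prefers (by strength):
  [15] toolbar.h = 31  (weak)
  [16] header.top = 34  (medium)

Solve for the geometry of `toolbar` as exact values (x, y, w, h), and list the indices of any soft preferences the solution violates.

1. toolbar.x = 145  [toolbar.left = search.right + 8]
2. toolbar.y = 19  [search.top = toolbar.top]
3. toolbar.w = 292  [toolbar.w = header.w]
4. toolbar.h = 51  [header.top = toolbar.bottom + 8]

toolbar = (x=145, y=19, w=292, h=51)
violated soft preferences: 15, 16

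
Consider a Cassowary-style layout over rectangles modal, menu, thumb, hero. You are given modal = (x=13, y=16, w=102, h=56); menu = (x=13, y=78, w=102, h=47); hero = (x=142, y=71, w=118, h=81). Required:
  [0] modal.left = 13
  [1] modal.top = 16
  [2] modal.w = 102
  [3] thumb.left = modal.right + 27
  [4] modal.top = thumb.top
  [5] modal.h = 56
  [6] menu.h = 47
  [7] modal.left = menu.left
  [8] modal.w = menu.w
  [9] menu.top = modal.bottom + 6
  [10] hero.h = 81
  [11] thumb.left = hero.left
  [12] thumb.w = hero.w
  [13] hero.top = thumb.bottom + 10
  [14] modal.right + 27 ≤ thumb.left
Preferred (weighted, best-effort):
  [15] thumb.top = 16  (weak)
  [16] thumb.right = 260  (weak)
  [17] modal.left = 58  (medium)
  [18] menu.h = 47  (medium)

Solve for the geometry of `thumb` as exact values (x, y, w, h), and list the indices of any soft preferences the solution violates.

thumb = (x=142, y=16, w=118, h=45)
violated soft preferences: 17

1. thumb.x = 142  [thumb.left = modal.right + 27]
2. thumb.y = 16  [modal.top = thumb.top]
3. thumb.w = 118  [thumb.w = hero.w]
4. thumb.h = 45  [hero.top = thumb.bottom + 10]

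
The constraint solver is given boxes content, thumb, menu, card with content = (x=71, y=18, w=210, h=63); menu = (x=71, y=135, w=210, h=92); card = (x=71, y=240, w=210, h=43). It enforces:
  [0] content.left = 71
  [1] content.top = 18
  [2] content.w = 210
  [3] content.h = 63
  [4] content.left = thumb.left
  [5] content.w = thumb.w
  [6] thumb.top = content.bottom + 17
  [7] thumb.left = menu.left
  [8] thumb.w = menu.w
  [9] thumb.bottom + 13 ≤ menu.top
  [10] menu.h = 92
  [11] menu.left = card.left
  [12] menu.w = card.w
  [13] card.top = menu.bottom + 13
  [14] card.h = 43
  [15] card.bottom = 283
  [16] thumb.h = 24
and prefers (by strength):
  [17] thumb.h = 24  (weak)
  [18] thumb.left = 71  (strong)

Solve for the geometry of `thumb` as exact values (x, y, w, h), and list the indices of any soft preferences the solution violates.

1. thumb.x = 71  [content.left = thumb.left]
2. thumb.w = 210  [content.w = thumb.w]
3. thumb.y = 98  [thumb.top = content.bottom + 17]
4. thumb.h = 24  [thumb.h = 24]

thumb = (x=71, y=98, w=210, h=24)
violated soft preferences: none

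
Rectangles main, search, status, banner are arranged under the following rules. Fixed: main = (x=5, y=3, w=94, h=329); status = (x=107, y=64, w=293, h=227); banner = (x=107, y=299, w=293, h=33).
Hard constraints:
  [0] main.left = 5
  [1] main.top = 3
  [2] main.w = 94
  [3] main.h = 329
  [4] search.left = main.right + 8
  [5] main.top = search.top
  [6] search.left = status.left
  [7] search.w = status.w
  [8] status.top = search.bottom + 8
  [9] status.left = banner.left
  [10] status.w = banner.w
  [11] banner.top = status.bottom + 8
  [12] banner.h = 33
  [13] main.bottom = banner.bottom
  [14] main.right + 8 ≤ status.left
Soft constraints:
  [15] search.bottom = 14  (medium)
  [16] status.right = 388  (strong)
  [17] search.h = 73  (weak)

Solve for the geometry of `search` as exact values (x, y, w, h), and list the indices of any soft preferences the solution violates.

search = (x=107, y=3, w=293, h=53)
violated soft preferences: 15, 16, 17

1. search.x = 107  [search.left = main.right + 8]
2. search.y = 3  [main.top = search.top]
3. search.w = 293  [search.w = status.w]
4. search.h = 53  [status.top = search.bottom + 8]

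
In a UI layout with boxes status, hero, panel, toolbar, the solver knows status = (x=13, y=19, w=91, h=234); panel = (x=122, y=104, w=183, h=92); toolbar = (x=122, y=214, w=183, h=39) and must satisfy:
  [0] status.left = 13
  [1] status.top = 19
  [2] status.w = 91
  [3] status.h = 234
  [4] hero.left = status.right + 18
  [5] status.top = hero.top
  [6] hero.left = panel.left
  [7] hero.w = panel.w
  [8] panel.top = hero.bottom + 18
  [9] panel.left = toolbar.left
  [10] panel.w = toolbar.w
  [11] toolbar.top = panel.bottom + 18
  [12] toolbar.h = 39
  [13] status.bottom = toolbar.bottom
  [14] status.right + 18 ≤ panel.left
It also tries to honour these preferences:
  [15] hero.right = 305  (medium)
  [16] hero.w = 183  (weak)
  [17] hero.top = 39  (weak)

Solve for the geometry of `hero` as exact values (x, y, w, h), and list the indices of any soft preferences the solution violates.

1. hero.x = 122  [hero.left = status.right + 18]
2. hero.y = 19  [status.top = hero.top]
3. hero.w = 183  [hero.w = panel.w]
4. hero.h = 67  [panel.top = hero.bottom + 18]

hero = (x=122, y=19, w=183, h=67)
violated soft preferences: 17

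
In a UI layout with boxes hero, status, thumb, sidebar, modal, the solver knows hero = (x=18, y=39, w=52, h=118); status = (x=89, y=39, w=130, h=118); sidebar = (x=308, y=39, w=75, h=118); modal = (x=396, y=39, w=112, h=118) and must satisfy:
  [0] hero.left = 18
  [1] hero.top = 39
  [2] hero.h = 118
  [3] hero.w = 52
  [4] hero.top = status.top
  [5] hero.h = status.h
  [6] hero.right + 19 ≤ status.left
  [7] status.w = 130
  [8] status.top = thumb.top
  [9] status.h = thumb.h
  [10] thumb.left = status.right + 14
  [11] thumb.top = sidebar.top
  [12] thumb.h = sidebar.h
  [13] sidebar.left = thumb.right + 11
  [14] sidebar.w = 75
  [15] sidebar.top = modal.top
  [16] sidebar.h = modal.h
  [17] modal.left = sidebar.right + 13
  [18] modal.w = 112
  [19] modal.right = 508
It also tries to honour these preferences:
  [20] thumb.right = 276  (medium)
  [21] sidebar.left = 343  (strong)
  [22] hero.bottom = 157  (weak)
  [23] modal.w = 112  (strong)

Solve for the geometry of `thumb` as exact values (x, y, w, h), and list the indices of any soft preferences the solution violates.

1. thumb.y = 39  [status.top = thumb.top]
2. thumb.h = 118  [status.h = thumb.h]
3. thumb.x = 233  [thumb.left = status.right + 14]
4. thumb.w = 64  [sidebar.left = thumb.right + 11]

thumb = (x=233, y=39, w=64, h=118)
violated soft preferences: 20, 21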